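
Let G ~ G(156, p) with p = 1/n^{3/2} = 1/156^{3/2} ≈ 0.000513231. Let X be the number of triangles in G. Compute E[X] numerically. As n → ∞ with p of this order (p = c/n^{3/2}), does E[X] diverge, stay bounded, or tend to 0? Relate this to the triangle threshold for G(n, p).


Number of potential triangles: C(156, 3) = 620620.
Each occurs with probability p³ ≈ (0.000513231)³ ≈ 1.35188362e-10.
By linearity: E[X] = C(156, 3)·p³ ≈ 620620 · 1.35188362e-10 ≈ 0.000084.
Since α = 3/2 > 1, p = c/n^{3/2} = o(1/n) is below the triangle threshold p ~ 1/n. Asymptotically E[X] ~ (c³/6)·n^{3(1−α)} = (1³/6)·n^{-1.5} → 0, so by Markov's inequality G has no triangles w.h.p.

E[X] ≈ 0.000084; in regime p = Θ(1/n^{3/2}) E[X] tends to 0 (below the triangle threshold p ~ 1/n).


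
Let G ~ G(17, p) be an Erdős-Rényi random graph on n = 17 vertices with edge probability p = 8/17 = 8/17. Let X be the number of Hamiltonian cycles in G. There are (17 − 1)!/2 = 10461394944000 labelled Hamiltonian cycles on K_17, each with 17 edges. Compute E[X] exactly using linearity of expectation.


K_17 has (17 − 1)!/2 = 10461394944000 labelled Hamiltonian cycles.
For each such Hamiltonian cycle H, let X_H = 1 if all 17 edges of H are present in G. Then P[X_H = 1] = p^{17} = (8/17)^{17} = 2251799813685248/827240261886336764177.
By linearity: E[X] = Σ_H E[X_H] = 10461394944000 · p^{17} = 10461394944000 · 2251799813685248/827240261886336764177 = 23556967185786995434586112000/827240261886336764177.
Numerically: E[X] ≈ 2.84766e+07.

E[X] = 10461394944000 · (8/17)^{17} = 23556967185786995434586112000/827240261886336764177 ≈ 2.84766e+07.


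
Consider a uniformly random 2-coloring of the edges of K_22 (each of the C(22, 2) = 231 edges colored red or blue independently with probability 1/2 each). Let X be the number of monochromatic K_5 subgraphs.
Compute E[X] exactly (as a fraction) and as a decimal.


Let X = Σ_S X_S over the C(22, 5) = 26334 subsets S of size 5, where X_S = 1 if the K_5 on S is monochromatic.
For a fixed S, the K_5 on S has C(5, 2) = 10 edges. P[all 10 edges red] = (1/2)^10, and likewise for blue, so P[monochromatic] = 2·(1/2)^10 = 2^{1 − 10} = 1/512.
Summing: E[X] = C(22, 5) · 2^{1 − 10} = 26334 · 1/512 = 13167/256.
Numerically: E[X] ≈ 51.433594.

E[X] = C(22,5)·2^(1−C(5,2)) = 13167/256 ≈ 51.433594.


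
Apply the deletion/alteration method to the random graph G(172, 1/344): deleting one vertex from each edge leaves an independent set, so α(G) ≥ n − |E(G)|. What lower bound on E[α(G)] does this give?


E[|E(G)|] = C(172, 2)·p = 14706 · (1/344) = 171/4.
E[α(G)] ≥ n − E[|E(G)|] = 172 − 171/4 = 517/4.
Numerically: ≈ 129.250000.
(This is only a lower bound; the true E[α(G)] may be larger.)

E[α(G)] ≥ 517/4 ≈ 129.250000.


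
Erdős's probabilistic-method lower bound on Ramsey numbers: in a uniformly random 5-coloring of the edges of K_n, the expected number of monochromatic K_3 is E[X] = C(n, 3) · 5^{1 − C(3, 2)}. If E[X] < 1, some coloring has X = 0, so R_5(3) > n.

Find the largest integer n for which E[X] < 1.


We need C(n, 3) · 5^{1 − 3} < 1, i.e. C(n, 3) < 5^{3 − 1} = 25.
Check values of n near the boundary:
  n = 3: C(3, 3) = 1; 1 < 25? YES
  n = 4: C(4, 3) = 4; 4 < 25? YES
  n = 5: C(5, 3) = 10; 10 < 25? YES
  n = 6: C(6, 3) = 20; 20 < 25? YES
  n = 7: C(7, 3) = 35; 35 < 25? NO
  n = 8: C(8, 3) = 56; 56 < 25? NO
  n = 9: C(9, 3) = 84; 84 < 25? NO
The largest n with C(n, 3) < 25 is n = 6 (where E[X] = 4/5 ≈ 0.8000). Hence R_5(3) > 6, i.e. R_5(3) ≥ 7.

Largest n = 6; hence R_5(3) > 6.


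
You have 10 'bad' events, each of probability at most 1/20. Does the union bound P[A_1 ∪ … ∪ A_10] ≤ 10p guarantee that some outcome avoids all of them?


Union bound: P[∪_{i=1}^{10} A_i] ≤ Σ_i P[A_i] ≤ 10·p = 10·(1/20) = 1/2.
Numerically: 1/2 ≈ 0.50000.
Is 1/2 < 1? YES.
Since P[∪ A_i] ≤ 1/2 < 1, the complement has P[∩ A_i^c] ≥ 1 − 1/2 = 1/2 > 0, so some outcome avoids every A_i.

10·p = 1/2 ≈ 0.50000; existence CERTIFIED by the union bound.


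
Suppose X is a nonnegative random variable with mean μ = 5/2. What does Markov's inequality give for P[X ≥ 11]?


μ = E[X] = 5/2, a = 11.
Markov: P[X ≥ 11] ≤ μ/a = (5/2)/11 = 5/22.
Numerically: ≈ 0.22727.
(Since a = 11 > μ = 2.50000, the bound 5/22 is < 1 and informative.)

P[X ≥ 11] ≤ 5/22 ≈ 0.22727.


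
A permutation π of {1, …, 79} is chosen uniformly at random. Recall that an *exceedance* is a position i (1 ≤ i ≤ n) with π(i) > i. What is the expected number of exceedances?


Write X = Σ_{i=1}^{79} X_i, where X_i = 1_{π(i) > i}.
For each fixed i, π(i) is uniform over {1, …, 79} (marginal of a uniform permutation), so P[π(i) > i] = (n − i)/n. Summing: Σ_{i=1}^{79} (n − i)/n = (0 + 1 + … + 78)/79 = 79(79 − 1)/(2·79) = (79 − 1)/2.
Hence E[X] = Σ_{i=1}^{79} (79 − i)/79 = 39 ≈ 39.00000.

E[X] = 39 = 39.00000.


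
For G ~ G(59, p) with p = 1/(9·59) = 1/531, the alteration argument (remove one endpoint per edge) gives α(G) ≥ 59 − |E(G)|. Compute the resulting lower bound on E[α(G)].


E[|E(G)|] = C(59, 2)·p = 1711 · (1/531) = 29/9.
E[α(G)] ≥ n − E[|E(G)|] = 59 − 29/9 = 502/9.
Numerically: ≈ 55.777778.
(This is only a lower bound; the true E[α(G)] may be larger.)

E[α(G)] ≥ 502/9 ≈ 55.777778.


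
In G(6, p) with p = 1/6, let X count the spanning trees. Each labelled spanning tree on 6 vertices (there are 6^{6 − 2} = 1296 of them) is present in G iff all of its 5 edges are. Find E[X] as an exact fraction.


K_6 has 6^{6 − 2} = 1296 labelled spanning trees.
For each such spanning tree H, let X_H = 1 if all 5 edges of H are present in G. Then P[X_H = 1] = p^{5} = (1/6)^{5} = 1/7776.
By linearity of expectation: E[X] = Σ_H E[X_H] = 1296 · p^{5} = 1296 · 1/7776 = 1/6.
Numerically: E[X] ≈ 0.16667.

E[X] = 1296 · (1/6)^{5} = 1/6 ≈ 0.16667.


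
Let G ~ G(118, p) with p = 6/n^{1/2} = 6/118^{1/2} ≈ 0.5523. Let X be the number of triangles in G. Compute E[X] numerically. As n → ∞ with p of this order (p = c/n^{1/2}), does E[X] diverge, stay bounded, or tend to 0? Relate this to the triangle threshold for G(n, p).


Number of potential triangles: C(118, 3) = 266916.
Each occurs with probability p³ ≈ (0.5523)³ ≈ 1.685120e-01.
By linearity: E[X] = C(118, 3)·p³ ≈ 266916 · 1.685120e-01 ≈ 44978.5394.
Since α = 1/2 < 1, p = c/n^{1/2} ≫ 1/n is above the triangle threshold p ~ 1/n. Asymptotically E[X] ~ (c³/6)·n^{3(1−α)} = (6³/6)·n^{1.5} → ∞; triangles are abundant w.h.p.

E[X] ≈ 44978.5394; in regime p = Θ(1/n^{1/2}) E[X] diverges (above the triangle threshold p ~ 1/n).


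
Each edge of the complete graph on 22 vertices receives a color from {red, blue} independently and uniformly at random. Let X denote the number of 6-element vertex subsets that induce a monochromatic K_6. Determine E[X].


Let X = Σ_S X_S over the C(22, 6) = 74613 subsets S of size 6, where X_S = 1 if the K_6 on S is monochromatic.
For a fixed S, the K_6 on S has C(6, 2) = 15 edges. P[all 15 edges red] = (1/2)^15, and likewise for blue, so P[monochromatic] = 2·(1/2)^15 = 2^{1 − 15} = 1/16384.
Summing: E[X] = C(22, 6) · 2^{1 − 15} = 74613 · 1/16384 = 74613/16384.
Numerically: E[X] ≈ 4.55402.

E[X] = C(22,6)·2^(1−C(6,2)) = 74613/16384 ≈ 4.55402.


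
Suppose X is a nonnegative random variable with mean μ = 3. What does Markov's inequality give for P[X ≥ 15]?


μ = E[X] = 3, a = 15.
Markov: P[X ≥ 15] ≤ μ/a = (3)/15 = 1/5.
Numerically: ≈ 0.200000.
(Since a = 15 > μ = 3.000000, the bound 1/5 is < 1 and informative.)

P[X ≥ 15] ≤ 1/5 ≈ 0.200000.


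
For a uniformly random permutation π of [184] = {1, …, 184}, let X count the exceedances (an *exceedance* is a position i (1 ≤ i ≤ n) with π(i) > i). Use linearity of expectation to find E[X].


Write X = Σ_{i=1}^{184} X_i, where X_i = 1_{π(i) > i}.
For each fixed i, π(i) is uniform over {1, …, 184} (marginal of a uniform permutation), so P[π(i) > i] = (n − i)/n. Summing: Σ_{i=1}^{184} (n − i)/n = (0 + 1 + … + 183)/184 = 184(184 − 1)/(2·184) = (184 − 1)/2.
Hence E[X] = Σ_{i=1}^{184} (184 − i)/184 = 183/2 ≈ 91.500000.

E[X] = 183/2 = 91.500000.


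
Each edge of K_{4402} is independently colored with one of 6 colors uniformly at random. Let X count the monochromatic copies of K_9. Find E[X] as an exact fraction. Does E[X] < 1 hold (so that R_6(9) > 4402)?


E[X] = C(4402, 9) · 6^{1 − 36} = 1696419745356657449393393700 · 6^{−35} = 1696419745356657449393393700/1719070799748422591028658176.
As a reduced fraction: E[X] = 141368312113054787449449475/143255899979035215919054848 ≈ 0.9868.
Is E[X] < 1? YES.
Since E[X] < 1, there exists a 6-coloring of K_{4402} with no monochromatic K_9; hence R_6(9) > 4402.

E[X] = 141368312113054787449449475/143255899979035215919054848 ≈ 0.9868; E[X] < 1, so R_6(9) > 4402.


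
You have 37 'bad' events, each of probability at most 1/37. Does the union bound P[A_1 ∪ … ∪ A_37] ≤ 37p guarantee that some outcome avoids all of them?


Union bound: P[∪_{i=1}^{37} A_i] ≤ Σ_i P[A_i] ≤ 37·p = 37·(1/37) = 1.
Numerically: 1 ≈ 1.0000000.
Is 1 < 1? NO.
Since the bound 1 is ≥ 1, the union bound is uninformative here; it does NOT by itself certify existence.

37·p = 1 ≈ 1.0000000; existence NOT certified by the union bound.


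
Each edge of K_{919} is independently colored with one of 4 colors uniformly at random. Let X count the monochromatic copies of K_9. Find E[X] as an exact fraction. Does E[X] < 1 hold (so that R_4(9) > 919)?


E[X] = C(919, 9) · 4^{1 − 36} = 1238828681639563077558 · 4^{−35} = 1238828681639563077558/1180591620717411303424.
As a reduced fraction: E[X] = 619414340819781538779/590295810358705651712 ≈ 1.049.
Is E[X] < 1? NO.
Since E[X] ≥ 1, the first-moment bound is inconclusive at n = 919; it does NOT by itself certify R_4(9) > 919.

E[X] = 619414340819781538779/590295810358705651712 ≈ 1.049; E[X] ≥ 1; first-moment method inconclusive here.


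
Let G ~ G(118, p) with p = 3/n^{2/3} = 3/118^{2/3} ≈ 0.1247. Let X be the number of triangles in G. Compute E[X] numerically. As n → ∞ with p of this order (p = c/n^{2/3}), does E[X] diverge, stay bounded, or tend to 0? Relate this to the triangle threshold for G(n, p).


Number of potential triangles: C(118, 3) = 266916.
Each occurs with probability p³ ≈ (0.1247)³ ≈ 1.93909796e-03.
By linearity: E[X] = C(118, 3)·p³ ≈ 266916 · 1.93909796e-03 ≈ 517.576271.
Since α = 2/3 < 1, p = c/n^{2/3} ≫ 1/n is above the triangle threshold p ~ 1/n. Asymptotically E[X] ~ (c³/6)·n^{3(1−α)} = (3³/6)·n^{1} → ∞; triangles are abundant w.h.p.

E[X] ≈ 517.576271; in regime p = Θ(1/n^{2/3}) E[X] diverges (above the triangle threshold p ~ 1/n).


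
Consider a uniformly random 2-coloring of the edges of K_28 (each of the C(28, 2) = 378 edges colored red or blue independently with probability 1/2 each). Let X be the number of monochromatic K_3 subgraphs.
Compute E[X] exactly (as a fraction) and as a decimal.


Let X = Σ_S X_S over the C(28, 3) = 3276 subsets S of size 3, where X_S = 1 if the K_3 on S is monochromatic.
For a fixed S, the K_3 on S has C(3, 2) = 3 edges. P[all 3 edges red] = (1/2)^3, and likewise for blue, so P[monochromatic] = 2·(1/2)^3 = 2^{1 − 3} = 1/4.
By linearity of expectation: E[X] = C(28, 3) · 2^{1 − 3} = 3276 · 1/4 = 819.
Numerically: E[X] ≈ 819.000000.

E[X] = C(28,3)·2^(1−C(3,2)) = 819 ≈ 819.000000.


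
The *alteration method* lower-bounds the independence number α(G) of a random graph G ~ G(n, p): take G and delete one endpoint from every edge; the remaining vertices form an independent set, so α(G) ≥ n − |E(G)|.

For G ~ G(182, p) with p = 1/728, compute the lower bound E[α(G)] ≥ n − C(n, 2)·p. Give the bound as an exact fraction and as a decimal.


E[|E(G)|] = C(182, 2)·p = 16471 · (1/728) = 181/8.
E[α(G)] ≥ n − E[|E(G)|] = 182 − 181/8 = 1275/8.
Numerically: ≈ 159.3750.
(This is only a lower bound; the true E[α(G)] may be larger.)

E[α(G)] ≥ 1275/8 ≈ 159.3750.


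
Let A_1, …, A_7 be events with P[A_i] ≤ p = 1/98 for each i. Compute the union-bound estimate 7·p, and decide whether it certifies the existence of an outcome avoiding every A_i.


Union bound: P[∪_{i=1}^{7} A_i] ≤ Σ_i P[A_i] ≤ 7·p = 7·(1/98) = 1/14.
Numerically: 1/14 ≈ 0.0714286.
Is 1/14 < 1? YES.
Since P[∪ A_i] ≤ 1/14 < 1, the complement has P[∩ A_i^c] ≥ 1 − 1/14 = 13/14 > 0, so some outcome avoids every A_i.

7·p = 1/14 ≈ 0.0714286; existence CERTIFIED by the union bound.


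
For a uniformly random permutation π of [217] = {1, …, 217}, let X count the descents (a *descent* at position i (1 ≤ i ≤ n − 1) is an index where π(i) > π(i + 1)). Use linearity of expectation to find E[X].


Write X = Σ X_I over i = 1, …, 216, with X_I the indicator of one descent.
There are 216 indicators.
For each fixed i, the pair (π(i), π(i+1)) is a uniformly random ordered pair of distinct values from {1, …, 217}; by symmetry P[π(i) > π(i+1)] = 1/2.
By linearity: E[X] = 216 · (1/2) = (217 − 1) · (1/2) = 108 ≈ 108.00000.

E[X] = 108 = 108.00000.


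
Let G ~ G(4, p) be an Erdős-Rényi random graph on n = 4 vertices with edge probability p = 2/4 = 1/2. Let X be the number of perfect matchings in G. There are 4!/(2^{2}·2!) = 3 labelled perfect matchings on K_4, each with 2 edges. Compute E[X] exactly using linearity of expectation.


K_4 has 4!/(2^{2}·2!) = 3 labelled perfect matchings.
For each such perfect matching H, let X_H = 1 if all 2 edges of H are present in G. Then P[X_H = 1] = p^{2} = (1/2)^{2} = 1/4.
By linearity: E[X] = Σ_H E[X_H] = 3 · p^{2} = 3 · 1/4 = 3/4.
Numerically: E[X] ≈ 0.75.

E[X] = 3 · (1/2)^{2} = 3/4 ≈ 0.75.


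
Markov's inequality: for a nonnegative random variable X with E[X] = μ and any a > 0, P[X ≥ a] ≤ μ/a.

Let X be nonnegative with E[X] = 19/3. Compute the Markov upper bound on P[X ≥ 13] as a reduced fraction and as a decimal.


μ = E[X] = 19/3, a = 13.
Markov: P[X ≥ 13] ≤ μ/a = (19/3)/13 = 19/39.
Numerically: ≈ 0.48718.
(Since a = 13 > μ = 6.33333, the bound 19/39 is < 1 and informative.)

P[X ≥ 13] ≤ 19/39 ≈ 0.48718.


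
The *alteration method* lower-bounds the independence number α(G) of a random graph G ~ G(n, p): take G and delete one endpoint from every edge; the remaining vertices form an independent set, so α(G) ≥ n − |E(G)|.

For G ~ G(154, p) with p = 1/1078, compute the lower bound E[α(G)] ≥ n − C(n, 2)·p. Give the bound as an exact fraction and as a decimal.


E[|E(G)|] = C(154, 2)·p = 11781 · (1/1078) = 153/14.
E[α(G)] ≥ n − E[|E(G)|] = 154 − 153/14 = 2003/14.
Numerically: ≈ 143.0714.
(This is only a lower bound; the true E[α(G)] may be larger.)

E[α(G)] ≥ 2003/14 ≈ 143.0714.


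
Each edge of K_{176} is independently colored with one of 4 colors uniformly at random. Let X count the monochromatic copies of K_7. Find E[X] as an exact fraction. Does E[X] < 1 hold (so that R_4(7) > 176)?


E[X] = C(176, 7) · 4^{1 − 21} = 919790691600 · 4^{−20} = 919790691600/1099511627776.
As a reduced fraction: E[X] = 57486918225/68719476736 ≈ 0.83654.
Is E[X] < 1? YES.
Since E[X] < 1, there exists a 4-coloring of K_{176} with no monochromatic K_7; hence R_4(7) > 176.

E[X] = 57486918225/68719476736 ≈ 0.83654; E[X] < 1, so R_4(7) > 176.


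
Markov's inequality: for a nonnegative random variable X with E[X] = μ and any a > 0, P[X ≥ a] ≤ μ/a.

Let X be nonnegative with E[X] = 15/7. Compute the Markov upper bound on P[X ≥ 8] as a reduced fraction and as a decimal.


μ = E[X] = 15/7, a = 8.
Markov: P[X ≥ 8] ≤ μ/a = (15/7)/8 = 15/56.
Numerically: ≈ 0.26786.
(Since a = 8 > μ = 2.14286, the bound 15/56 is < 1 and informative.)

P[X ≥ 8] ≤ 15/56 ≈ 0.26786.


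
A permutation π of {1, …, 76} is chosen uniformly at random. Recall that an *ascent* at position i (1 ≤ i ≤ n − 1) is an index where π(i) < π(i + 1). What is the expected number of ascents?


Write X = Σ X_I over i = 1, …, 75, with X_I the indicator of one ascent.
There are 75 indicators.
For each fixed i, the pair (π(i), π(i+1)) is a uniformly random ordered pair of distinct values from {1, …, 76}; by symmetry P[π(i) < π(i+1)] = 1/2.
By linearity: E[X] = 75 · (1/2) = (76 − 1) · (1/2) = 75/2 ≈ 37.500.

E[X] = 75/2 = 37.500.


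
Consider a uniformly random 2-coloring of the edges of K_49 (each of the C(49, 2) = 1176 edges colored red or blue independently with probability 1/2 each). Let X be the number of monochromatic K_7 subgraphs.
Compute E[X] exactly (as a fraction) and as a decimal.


Let X = Σ_S X_S over the C(49, 7) = 85900584 subsets S of size 7, where X_S = 1 if the K_7 on S is monochromatic.
For a fixed S, the K_7 on S has C(7, 2) = 21 edges. P[all 21 edges red] = (1/2)^21, and likewise for blue, so P[monochromatic] = 2·(1/2)^21 = 2^{1 − 21} = 1/1048576.
By linearity of expectation: E[X] = C(49, 7) · 2^{1 − 21} = 85900584 · 1/1048576 = 10737573/131072.
Numerically: E[X] ≈ 81.9212.

E[X] = C(49,7)·2^(1−C(7,2)) = 10737573/131072 ≈ 81.9212.


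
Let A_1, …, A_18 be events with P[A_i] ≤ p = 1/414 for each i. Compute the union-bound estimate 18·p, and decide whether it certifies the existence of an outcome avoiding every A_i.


Union bound: P[∪_{i=1}^{18} A_i] ≤ Σ_i P[A_i] ≤ 18·p = 18·(1/414) = 1/23.
Numerically: 1/23 ≈ 0.043.
Is 1/23 < 1? YES.
Since P[∪ A_i] ≤ 1/23 < 1, the complement has P[∩ A_i^c] ≥ 1 − 1/23 = 22/23 > 0, so some outcome avoids every A_i.

18·p = 1/23 ≈ 0.043; existence CERTIFIED by the union bound.


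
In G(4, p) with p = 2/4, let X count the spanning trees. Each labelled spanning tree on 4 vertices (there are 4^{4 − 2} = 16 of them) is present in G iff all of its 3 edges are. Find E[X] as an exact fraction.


K_4 has 4^{4 − 2} = 16 labelled spanning trees.
For each such spanning tree H, let X_H = 1 if all 3 edges of H are present in G. Then P[X_H = 1] = p^{3} = (1/2)^{3} = 1/8.
Summing the indicators: E[X] = Σ_H E[X_H] = 16 · p^{3} = 16 · 1/8 = 2.
Numerically: E[X] ≈ 2.

E[X] = 16 · (1/2)^{3} = 2 ≈ 2.


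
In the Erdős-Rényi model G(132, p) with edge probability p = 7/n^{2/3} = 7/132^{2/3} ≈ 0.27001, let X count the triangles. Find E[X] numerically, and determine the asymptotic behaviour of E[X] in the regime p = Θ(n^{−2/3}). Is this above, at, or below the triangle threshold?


Number of potential triangles: C(132, 3) = 374660.
Each occurs with probability p³ ≈ (0.27001)³ ≈ 1.9685491e-02.
By linearity: E[X] = C(132, 3)·p³ ≈ 374660 · 1.9685491e-02 ≈ 7375.36616.
Since α = 2/3 < 1, p = c/n^{2/3} ≫ 1/n is above the triangle threshold p ~ 1/n. Asymptotically E[X] ~ (c³/6)·n^{3(1−α)} = (7³/6)·n^{1} → ∞; triangles are abundant w.h.p.

E[X] ≈ 7375.36616; in regime p = Θ(1/n^{2/3}) E[X] diverges (above the triangle threshold p ~ 1/n).


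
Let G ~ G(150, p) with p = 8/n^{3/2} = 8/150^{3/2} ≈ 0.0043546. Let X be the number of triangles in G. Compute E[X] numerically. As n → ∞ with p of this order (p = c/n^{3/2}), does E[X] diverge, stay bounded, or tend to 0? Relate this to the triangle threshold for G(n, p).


Number of potential triangles: C(150, 3) = 551300.
Each occurs with probability p³ ≈ (0.0043546)³ ≈ 8.2577037e-08.
By linearity: E[X] = C(150, 3)·p³ ≈ 551300 · 8.2577037e-08 ≈ 0.04552.
Since α = 3/2 > 1, p = c/n^{3/2} = o(1/n) is below the triangle threshold p ~ 1/n. Asymptotically E[X] ~ (c³/6)·n^{3(1−α)} = (8³/6)·n^{-1.5} → 0, so by Markov's inequality G has no triangles w.h.p.

E[X] ≈ 0.04552; in regime p = Θ(1/n^{3/2}) E[X] tends to 0 (below the triangle threshold p ~ 1/n).


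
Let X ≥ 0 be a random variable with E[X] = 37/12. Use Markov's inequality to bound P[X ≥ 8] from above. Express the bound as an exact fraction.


μ = E[X] = 37/12, a = 8.
Markov: P[X ≥ 8] ≤ μ/a = (37/12)/8 = 37/96.
Numerically: ≈ 0.3854.
(Since a = 8 > μ = 3.0833, the bound 37/96 is < 1 and informative.)

P[X ≥ 8] ≤ 37/96 ≈ 0.3854.


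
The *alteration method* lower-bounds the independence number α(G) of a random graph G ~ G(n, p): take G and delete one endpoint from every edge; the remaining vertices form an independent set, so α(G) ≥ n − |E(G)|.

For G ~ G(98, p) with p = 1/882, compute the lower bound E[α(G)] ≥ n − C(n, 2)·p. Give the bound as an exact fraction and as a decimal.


E[|E(G)|] = C(98, 2)·p = 4753 · (1/882) = 97/18.
E[α(G)] ≥ n − E[|E(G)|] = 98 − 97/18 = 1667/18.
Numerically: ≈ 92.611.
(This is only a lower bound; the true E[α(G)] may be larger.)

E[α(G)] ≥ 1667/18 ≈ 92.611.


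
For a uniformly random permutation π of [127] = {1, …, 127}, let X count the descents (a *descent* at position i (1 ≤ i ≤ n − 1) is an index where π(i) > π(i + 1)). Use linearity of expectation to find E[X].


Write X = Σ X_I over i = 1, …, 126, with X_I the indicator of one descent.
There are 126 indicators.
For each fixed i, the pair (π(i), π(i+1)) is a uniformly random ordered pair of distinct values from {1, …, 127}; by symmetry P[π(i) > π(i+1)] = 1/2.
By linearity: E[X] = 126 · (1/2) = (127 − 1) · (1/2) = 63 ≈ 63.000000.

E[X] = 63 = 63.000000.


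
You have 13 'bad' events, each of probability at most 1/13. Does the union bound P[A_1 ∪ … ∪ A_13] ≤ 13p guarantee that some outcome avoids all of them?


Union bound: P[∪_{i=1}^{13} A_i] ≤ Σ_i P[A_i] ≤ 13·p = 13·(1/13) = 1.
Numerically: 1 ≈ 1.00000.
Is 1 < 1? NO.
Since the bound 1 is ≥ 1, the union bound is uninformative here; it does NOT by itself certify existence.

13·p = 1 ≈ 1.00000; existence NOT certified by the union bound.


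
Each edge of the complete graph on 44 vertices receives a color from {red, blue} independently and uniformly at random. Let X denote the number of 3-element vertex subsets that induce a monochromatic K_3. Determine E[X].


Let X = Σ_S X_S over the C(44, 3) = 13244 subsets S of size 3, where X_S = 1 if the K_3 on S is monochromatic.
For a fixed S, the K_3 on S has C(3, 2) = 3 edges. P[all 3 edges red] = (1/2)^3, and likewise for blue, so P[monochromatic] = 2·(1/2)^3 = 2^{1 − 3} = 1/4.
Summing: E[X] = C(44, 3) · 2^{1 − 3} = 13244 · 1/4 = 3311.
Numerically: E[X] ≈ 3311.0000.

E[X] = C(44,3)·2^(1−C(3,2)) = 3311 ≈ 3311.0000.


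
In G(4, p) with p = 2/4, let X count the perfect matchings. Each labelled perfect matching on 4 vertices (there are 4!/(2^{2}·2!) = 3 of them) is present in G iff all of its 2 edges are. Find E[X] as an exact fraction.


K_4 has 4!/(2^{2}·2!) = 3 labelled perfect matchings.
For each such perfect matching H, let X_H = 1 if all 2 edges of H are present in G. Then P[X_H = 1] = p^{2} = (1/2)^{2} = 1/4.
By linearity of expectation: E[X] = Σ_H E[X_H] = 3 · p^{2} = 3 · 1/4 = 3/4.
Numerically: E[X] ≈ 0.75.

E[X] = 3 · (1/2)^{2} = 3/4 ≈ 0.75.


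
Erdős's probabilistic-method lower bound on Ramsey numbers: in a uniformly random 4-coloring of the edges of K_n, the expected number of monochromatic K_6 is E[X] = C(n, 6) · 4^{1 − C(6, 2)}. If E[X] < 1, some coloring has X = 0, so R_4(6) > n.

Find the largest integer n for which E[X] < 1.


We need C(n, 6) · 4^{1 − 15} < 1, i.e. C(n, 6) < 4^{15 − 1} = 268435456.
Check values of n near the boundary:
  n = 77: C(77, 6) = 237093780; 237093780 < 268435456? YES
  n = 78: C(78, 6) = 256851595; 256851595 < 268435456? YES
  n = 79: C(79, 6) = 277962685; 277962685 < 268435456? NO
  n = 80: C(80, 6) = 300500200; 300500200 < 268435456? NO
The largest n with C(n, 6) < 268435456 is n = 78 (where E[X] = 256851595/268435456 ≈ 0.95685). Hence R_4(6) > 78, i.e. R_4(6) ≥ 79.

Largest n = 78; hence R_4(6) > 78.


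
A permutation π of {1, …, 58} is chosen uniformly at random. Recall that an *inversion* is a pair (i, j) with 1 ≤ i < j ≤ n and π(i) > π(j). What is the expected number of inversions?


Write X = Σ X_I over the C(58, 2) = 1653 pairs i < j, with X_I the indicator of one inversion.
There are 1653 indicators.
For each fixed pair i < j, the values π(i) and π(j) are two distinct elements of {1, …, 58} in uniformly random order; by symmetry P[π(i) > π(j)] = 1/2.
By linearity: E[X] = 1653 · (1/2) = C(58, 2) · (1/2) = 1653/2 = 1653/2 ≈ 826.500.

E[X] = 1653/2 = 826.500.


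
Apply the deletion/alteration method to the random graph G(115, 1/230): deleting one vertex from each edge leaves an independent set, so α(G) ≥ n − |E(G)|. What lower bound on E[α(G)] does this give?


E[|E(G)|] = C(115, 2)·p = 6555 · (1/230) = 57/2.
E[α(G)] ≥ n − E[|E(G)|] = 115 − 57/2 = 173/2.
Numerically: ≈ 86.500.
(This is only a lower bound; the true E[α(G)] may be larger.)

E[α(G)] ≥ 173/2 ≈ 86.500.


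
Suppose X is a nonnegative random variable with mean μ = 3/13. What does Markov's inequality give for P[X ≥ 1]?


μ = E[X] = 3/13, a = 1.
Markov: P[X ≥ 1] ≤ μ/a = (3/13)/1 = 3/13.
Numerically: ≈ 0.230769.
(Since a = 1 > μ = 0.230769, the bound 3/13 is < 1 and informative.)

P[X ≥ 1] ≤ 3/13 ≈ 0.230769.


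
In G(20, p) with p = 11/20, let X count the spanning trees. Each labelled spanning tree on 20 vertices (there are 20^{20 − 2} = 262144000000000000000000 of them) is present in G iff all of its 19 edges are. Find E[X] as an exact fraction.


K_20 has 20^{20 − 2} = 262144000000000000000000 labelled spanning trees.
For each such spanning tree H, let X_H = 1 if all 19 edges of H are present in G. Then P[X_H = 1] = p^{19} = (11/20)^{19} = 61159090448414546291/5242880000000000000000000.
By linearity of expectation: E[X] = Σ_H E[X_H] = 262144000000000000000000 · p^{19} = 262144000000000000000000 · 61159090448414546291/5242880000000000000000000 = 61159090448414546291/20.
Numerically: E[X] ≈ 3.058e+18.

E[X] = 262144000000000000000000 · (11/20)^{19} = 61159090448414546291/20 ≈ 3.058e+18.


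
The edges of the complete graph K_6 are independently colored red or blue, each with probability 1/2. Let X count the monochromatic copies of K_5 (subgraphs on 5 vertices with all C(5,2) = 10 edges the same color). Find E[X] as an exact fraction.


Let X = Σ_S X_S over the C(6, 5) = 6 subsets S of size 5, where X_S = 1 if the K_5 on S is monochromatic.
For a fixed S, the K_5 on S has C(5, 2) = 10 edges. P[all 10 edges red] = (1/2)^10, and likewise for blue, so P[monochromatic] = 2·(1/2)^10 = 2^{1 − 10} = 1/512.
Summing: E[X] = C(6, 5) · 2^{1 − 10} = 6 · 1/512 = 3/256.
Numerically: E[X] ≈ 0.01172.

E[X] = C(6,5)·2^(1−C(5,2)) = 3/256 ≈ 0.01172.


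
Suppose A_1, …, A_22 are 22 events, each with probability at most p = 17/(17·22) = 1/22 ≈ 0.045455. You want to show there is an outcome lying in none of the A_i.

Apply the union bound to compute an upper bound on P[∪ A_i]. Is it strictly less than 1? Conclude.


Union bound: P[∪_{i=1}^{22} A_i] ≤ Σ_i P[A_i] ≤ 22·p = 22·(1/22) = 1.
Numerically: 1 ≈ 1.000000.
Is 1 < 1? NO.
Since the bound 1 is ≥ 1, the union bound is uninformative here; it does NOT by itself certify existence.

22·p = 1 ≈ 1.000000; existence NOT certified by the union bound.


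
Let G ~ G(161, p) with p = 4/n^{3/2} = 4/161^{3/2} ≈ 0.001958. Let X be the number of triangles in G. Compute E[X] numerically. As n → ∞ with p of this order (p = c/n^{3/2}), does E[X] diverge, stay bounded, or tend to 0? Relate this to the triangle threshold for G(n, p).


Number of potential triangles: C(161, 3) = 682640.
Each occurs with probability p³ ≈ (0.001958)³ ≈ 7.5069501e-09.
By linearity: E[X] = C(161, 3)·p³ ≈ 682640 · 7.5069501e-09 ≈ 0.00512.
Since α = 3/2 > 1, p = c/n^{3/2} = o(1/n) is below the triangle threshold p ~ 1/n. Asymptotically E[X] ~ (c³/6)·n^{3(1−α)} = (4³/6)·n^{-1.5} → 0, so by Markov's inequality G has no triangles w.h.p.

E[X] ≈ 0.00512; in regime p = Θ(1/n^{3/2}) E[X] tends to 0 (below the triangle threshold p ~ 1/n).


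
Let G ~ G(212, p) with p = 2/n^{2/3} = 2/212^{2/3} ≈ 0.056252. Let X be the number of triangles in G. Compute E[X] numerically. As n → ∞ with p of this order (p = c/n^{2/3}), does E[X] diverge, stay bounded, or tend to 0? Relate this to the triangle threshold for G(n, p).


Number of potential triangles: C(212, 3) = 1565620.
Each occurs with probability p³ ≈ (0.056252)³ ≈ 1.7799929e-04.
By linearity: E[X] = C(212, 3)·p³ ≈ 1565620 · 1.7799929e-04 ≈ 278.67925.
Since α = 2/3 < 1, p = c/n^{2/3} ≫ 1/n is above the triangle threshold p ~ 1/n. Asymptotically E[X] ~ (c³/6)·n^{3(1−α)} = (2³/6)·n^{1} → ∞; triangles are abundant w.h.p.

E[X] ≈ 278.67925; in regime p = Θ(1/n^{2/3}) E[X] diverges (above the triangle threshold p ~ 1/n).


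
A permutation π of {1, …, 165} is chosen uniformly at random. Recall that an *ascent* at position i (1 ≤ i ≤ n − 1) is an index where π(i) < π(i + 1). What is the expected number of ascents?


Write X = Σ X_I over i = 1, …, 164, with X_I the indicator of one ascent.
There are 164 indicators.
For each fixed i, the pair (π(i), π(i+1)) is a uniformly random ordered pair of distinct values from {1, …, 165}; by symmetry P[π(i) < π(i+1)] = 1/2.
By linearity: E[X] = 164 · (1/2) = (165 − 1) · (1/2) = 82 ≈ 82.00000.

E[X] = 82 = 82.00000.


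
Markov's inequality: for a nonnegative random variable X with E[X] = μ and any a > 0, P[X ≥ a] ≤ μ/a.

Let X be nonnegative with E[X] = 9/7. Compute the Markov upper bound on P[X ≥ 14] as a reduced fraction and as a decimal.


μ = E[X] = 9/7, a = 14.
Markov: P[X ≥ 14] ≤ μ/a = (9/7)/14 = 9/98.
Numerically: ≈ 0.092.
(Since a = 14 > μ = 1.286, the bound 9/98 is < 1 and informative.)

P[X ≥ 14] ≤ 9/98 ≈ 0.092.


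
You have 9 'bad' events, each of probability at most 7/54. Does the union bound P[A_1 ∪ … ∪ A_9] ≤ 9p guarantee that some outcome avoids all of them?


Union bound: P[∪_{i=1}^{9} A_i] ≤ Σ_i P[A_i] ≤ 9·p = 9·(7/54) = 7/6.
Numerically: 7/6 ≈ 1.167.
Is 7/6 < 1? NO.
Since the bound 7/6 is ≥ 1, the union bound is uninformative here; it does NOT by itself certify existence.

9·p = 7/6 ≈ 1.167; existence NOT certified by the union bound.


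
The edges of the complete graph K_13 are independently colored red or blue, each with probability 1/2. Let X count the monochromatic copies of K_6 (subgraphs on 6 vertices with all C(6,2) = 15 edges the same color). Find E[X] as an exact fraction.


Let X = Σ_S X_S over the C(13, 6) = 1716 subsets S of size 6, where X_S = 1 if the K_6 on S is monochromatic.
For a fixed S, the K_6 on S has C(6, 2) = 15 edges. P[all 15 edges red] = (1/2)^15, and likewise for blue, so P[monochromatic] = 2·(1/2)^15 = 2^{1 − 15} = 1/16384.
Summing: E[X] = C(13, 6) · 2^{1 − 15} = 1716 · 1/16384 = 429/4096.
Numerically: E[X] ≈ 0.104736.

E[X] = C(13,6)·2^(1−C(6,2)) = 429/4096 ≈ 0.104736.


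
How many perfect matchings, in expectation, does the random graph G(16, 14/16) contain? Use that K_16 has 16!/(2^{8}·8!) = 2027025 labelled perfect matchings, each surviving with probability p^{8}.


K_16 has 16!/(2^{8}·8!) = 2027025 labelled perfect matchings.
For each such perfect matching H, let X_H = 1 if all 8 edges of H are present in G. Then P[X_H = 1] = p^{8} = (7/8)^{8} = 5764801/16777216.
By linearity of expectation: E[X] = Σ_H E[X_H] = 2027025 · p^{8} = 2027025 · 5764801/16777216 = 11685395747025/16777216.
Numerically: E[X] ≈ 696504.

E[X] = 2027025 · (7/8)^{8} = 11685395747025/16777216 ≈ 696504.


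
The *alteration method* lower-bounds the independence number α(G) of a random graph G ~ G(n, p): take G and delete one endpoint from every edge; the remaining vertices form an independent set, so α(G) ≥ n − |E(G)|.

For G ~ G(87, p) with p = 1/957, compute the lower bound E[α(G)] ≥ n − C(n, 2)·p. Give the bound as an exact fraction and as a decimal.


E[|E(G)|] = C(87, 2)·p = 3741 · (1/957) = 43/11.
E[α(G)] ≥ n − E[|E(G)|] = 87 − 43/11 = 914/11.
Numerically: ≈ 83.0909.
(This is only a lower bound; the true E[α(G)] may be larger.)

E[α(G)] ≥ 914/11 ≈ 83.0909.


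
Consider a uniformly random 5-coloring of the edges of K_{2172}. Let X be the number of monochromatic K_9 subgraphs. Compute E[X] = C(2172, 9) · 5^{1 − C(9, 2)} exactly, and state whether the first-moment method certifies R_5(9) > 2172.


E[X] = C(2172, 9) · 5^{1 − 36} = 2915866900084148060642020 · 5^{−35} = 2915866900084148060642020/2910383045673370361328125.
As a reduced fraction: E[X] = 583173380016829612128404/582076609134674072265625 ≈ 1.0019.
Is E[X] < 1? NO.
Since E[X] ≥ 1, the first-moment bound is inconclusive at n = 2172; it does NOT by itself certify R_5(9) > 2172.

E[X] = 583173380016829612128404/582076609134674072265625 ≈ 1.0019; E[X] ≥ 1; first-moment method inconclusive here.


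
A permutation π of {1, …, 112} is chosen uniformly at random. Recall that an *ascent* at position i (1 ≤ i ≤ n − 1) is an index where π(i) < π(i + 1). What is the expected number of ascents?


Write X = Σ X_I over i = 1, …, 111, with X_I the indicator of one ascent.
There are 111 indicators.
For each fixed i, the pair (π(i), π(i+1)) is a uniformly random ordered pair of distinct values from {1, …, 112}; by symmetry P[π(i) < π(i+1)] = 1/2.
By linearity: E[X] = 111 · (1/2) = (112 − 1) · (1/2) = 111/2 ≈ 55.50000.

E[X] = 111/2 = 55.50000.


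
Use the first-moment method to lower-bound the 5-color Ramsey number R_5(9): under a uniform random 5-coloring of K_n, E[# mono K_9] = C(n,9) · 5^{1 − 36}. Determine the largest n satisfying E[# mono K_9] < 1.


We need C(n, 9) · 5^{1 − 36} < 1, i.e. C(n, 9) < 5^{36 − 1} = 2910383045673370361328125.
Check values of n near the boundary:
  n = 2169: C(2169, 9) = 2879753360044504243499683; 2879753360044504243499683 < 2910383045673370361328125? YES
  n = 2170: C(2170, 9) = 2891746779868845075610510; 2891746779868845075610510 < 2910383045673370361328125? YES
  n = 2171: C(2171, 9) = 2903784578674959601827205; 2903784578674959601827205 < 2910383045673370361328125? YES
  n = 2172: C(2172, 9) = 2915866900084148060642020; 2915866900084148060642020 < 2910383045673370361328125? NO
The largest n with C(n, 9) < 2910383045673370361328125 is n = 2171 (where E[X] = 580756915734991920365441/582076609134674072265625 ≈ 0.99773). Hence R_5(9) > 2171, i.e. R_5(9) ≥ 2172.

Largest n = 2171; hence R_5(9) > 2171.


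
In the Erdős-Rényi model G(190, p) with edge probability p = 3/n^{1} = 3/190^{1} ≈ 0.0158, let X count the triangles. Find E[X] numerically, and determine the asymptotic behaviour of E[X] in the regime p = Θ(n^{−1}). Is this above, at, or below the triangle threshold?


Number of potential triangles: C(190, 3) = 1125180.
Each occurs with probability p³ ≈ (0.0158)³ ≈ 3.93643e-06.
By linearity: E[X] = C(190, 3)·p³ ≈ 1125180 · 3.93643e-06 ≈ 4.429.
Here α = 1, so p = 3/n is exactly at the triangle threshold p ~ 1/n. Asymptotically E[X] → c³/6 = 3³/6 = 9/2 ≈ 4.500, a bounded constant. In this regime the triangle count is asymptotically Poisson(c³/6).

E[X] ≈ 4.429; in regime p = Θ(1/n^{1}) E[X] stays bounded (at the triangle threshold p ~ 1/n).


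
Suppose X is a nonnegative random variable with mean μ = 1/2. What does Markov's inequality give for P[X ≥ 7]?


μ = E[X] = 1/2, a = 7.
Markov: P[X ≥ 7] ≤ μ/a = (1/2)/7 = 1/14.
Numerically: ≈ 0.071.
(Since a = 7 > μ = 0.500, the bound 1/14 is < 1 and informative.)

P[X ≥ 7] ≤ 1/14 ≈ 0.071.


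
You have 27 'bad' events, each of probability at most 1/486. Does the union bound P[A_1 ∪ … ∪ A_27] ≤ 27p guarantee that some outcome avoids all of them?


Union bound: P[∪_{i=1}^{27} A_i] ≤ Σ_i P[A_i] ≤ 27·p = 27·(1/486) = 1/18.
Numerically: 1/18 ≈ 0.05556.
Is 1/18 < 1? YES.
Since P[∪ A_i] ≤ 1/18 < 1, the complement has P[∩ A_i^c] ≥ 1 − 1/18 = 17/18 > 0, so some outcome avoids every A_i.

27·p = 1/18 ≈ 0.05556; existence CERTIFIED by the union bound.


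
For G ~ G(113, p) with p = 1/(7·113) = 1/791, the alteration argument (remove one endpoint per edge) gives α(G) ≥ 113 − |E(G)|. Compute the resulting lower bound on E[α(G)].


E[|E(G)|] = C(113, 2)·p = 6328 · (1/791) = 8.
E[α(G)] ≥ n − E[|E(G)|] = 113 − 8 = 105.
Numerically: ≈ 105.0000.
(This is only a lower bound; the true E[α(G)] may be larger.)

E[α(G)] ≥ 105 ≈ 105.0000.


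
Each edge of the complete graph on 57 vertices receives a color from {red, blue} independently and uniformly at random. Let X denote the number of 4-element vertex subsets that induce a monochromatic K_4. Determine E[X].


Let X = Σ_S X_S over the C(57, 4) = 395010 subsets S of size 4, where X_S = 1 if the K_4 on S is monochromatic.
For a fixed S, the K_4 on S has C(4, 2) = 6 edges. P[all 6 edges red] = (1/2)^6, and likewise for blue, so P[monochromatic] = 2·(1/2)^6 = 2^{1 − 6} = 1/32.
Summing: E[X] = C(57, 4) · 2^{1 − 6} = 395010 · 1/32 = 197505/16.
Numerically: E[X] ≈ 12344.06250.

E[X] = C(57,4)·2^(1−C(4,2)) = 197505/16 ≈ 12344.06250.


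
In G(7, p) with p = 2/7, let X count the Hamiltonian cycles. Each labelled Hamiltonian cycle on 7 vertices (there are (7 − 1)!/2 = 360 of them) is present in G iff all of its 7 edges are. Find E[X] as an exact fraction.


K_7 has (7 − 1)!/2 = 360 labelled Hamiltonian cycles.
For each such Hamiltonian cycle H, let X_H = 1 if all 7 edges of H are present in G. Then P[X_H = 1] = p^{7} = (2/7)^{7} = 128/823543.
By linearity: E[X] = Σ_H E[X_H] = 360 · p^{7} = 360 · 128/823543 = 46080/823543.
Numerically: E[X] ≈ 0.0559534.

E[X] = 360 · (2/7)^{7} = 46080/823543 ≈ 0.0559534.


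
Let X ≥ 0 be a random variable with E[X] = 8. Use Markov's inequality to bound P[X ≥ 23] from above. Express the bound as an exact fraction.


μ = E[X] = 8, a = 23.
Markov: P[X ≥ 23] ≤ μ/a = (8)/23 = 8/23.
Numerically: ≈ 0.348.
(Since a = 23 > μ = 8.000, the bound 8/23 is < 1 and informative.)

P[X ≥ 23] ≤ 8/23 ≈ 0.348.


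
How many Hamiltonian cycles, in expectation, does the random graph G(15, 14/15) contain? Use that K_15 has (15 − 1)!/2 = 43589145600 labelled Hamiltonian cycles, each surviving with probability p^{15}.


K_15 has (15 − 1)!/2 = 43589145600 labelled Hamiltonian cycles.
For each such Hamiltonian cycle H, let X_H = 1 if all 15 edges of H are present in G. Then P[X_H = 1] = p^{15} = (14/15)^{15} = 155568095557812224/437893890380859375.
By linearity of expectation: E[X] = Σ_H E[X_H] = 43589145600 · p^{15} = 43589145600 · 155568095557812224/437893890380859375 = 1116227221067356419653632/72081298828125.
Numerically: E[X] ≈ 1.549e+10.

E[X] = 43589145600 · (14/15)^{15} = 1116227221067356419653632/72081298828125 ≈ 1.549e+10.


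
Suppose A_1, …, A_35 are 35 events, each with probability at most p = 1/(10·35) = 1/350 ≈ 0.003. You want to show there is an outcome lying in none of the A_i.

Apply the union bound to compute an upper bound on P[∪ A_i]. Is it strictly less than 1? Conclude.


Union bound: P[∪_{i=1}^{35} A_i] ≤ Σ_i P[A_i] ≤ 35·p = 35·(1/350) = 1/10.
Numerically: 1/10 ≈ 0.100.
Is 1/10 < 1? YES.
Since P[∪ A_i] ≤ 1/10 < 1, the complement has P[∩ A_i^c] ≥ 1 − 1/10 = 9/10 > 0, so some outcome avoids every A_i.

35·p = 1/10 ≈ 0.100; existence CERTIFIED by the union bound.


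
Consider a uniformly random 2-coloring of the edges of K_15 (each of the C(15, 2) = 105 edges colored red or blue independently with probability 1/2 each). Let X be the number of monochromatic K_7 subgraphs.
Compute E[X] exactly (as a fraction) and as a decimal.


Let X = Σ_S X_S over the C(15, 7) = 6435 subsets S of size 7, where X_S = 1 if the K_7 on S is monochromatic.
For a fixed S, the K_7 on S has C(7, 2) = 21 edges. P[all 21 edges red] = (1/2)^21, and likewise for blue, so P[monochromatic] = 2·(1/2)^21 = 2^{1 − 21} = 1/1048576.
By linearity of expectation: E[X] = C(15, 7) · 2^{1 − 21} = 6435 · 1/1048576 = 6435/1048576.
Numerically: E[X] ≈ 0.006137.

E[X] = C(15,7)·2^(1−C(7,2)) = 6435/1048576 ≈ 0.006137.
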